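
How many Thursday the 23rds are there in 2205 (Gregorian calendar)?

1

Check the 23rd of each month of 2205: Jan 23: Wed, Feb 23: Sat, Mar 23: Sat, Apr 23: Tue, May 23: Thu, Jun 23: Sun, Jul 23: Tue, Aug 23: Fri, Sep 23: Mon, Oct 23: Wed, Nov 23: Sat, Dec 23: Mon.
Thursday occurs in May — 1 month.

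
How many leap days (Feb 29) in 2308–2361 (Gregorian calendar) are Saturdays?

2

Leap years in 2308–2361: 14 of them.
Feb 29 weekday advances by 5 (mod 7) from one leap year to the next four years later (or differs when a century non-leap intervenes).
Leap-day weekdays: 2308:Sat✓ 2312:Thu 2316:Tue 2320:Sun 2324:Fri 2328:Wed 2332:Mon 2336:Sat✓ 2340:Thu 2344:Tue 2348:Sun 2352:Fri 2356:Wed 2360:Mon
Saturday: 2308, 2336 → 2.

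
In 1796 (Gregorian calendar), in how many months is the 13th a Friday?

1

Check the 13th of each month of 1796: Jan 13: Wed, Feb 13: Sat, Mar 13: Sun, Apr 13: Wed, May 13: Fri, Jun 13: Mon, Jul 13: Wed, Aug 13: Sat, Sep 13: Tue, Oct 13: Thu, Nov 13: Sun, Dec 13: Tue.
Friday occurs in May — 1 month.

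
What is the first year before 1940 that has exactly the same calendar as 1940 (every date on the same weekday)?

Two years share a calendar iff Jan 1 falls on the same weekday and both are leap or both are common. 1940: Jan 1 is Monday, leap year.
1939: Jan 1 Sunday, common
1938: Jan 1 Saturday, common
1937: Jan 1 Friday, common
1936: Jan 1 Wednesday, leap
1935: Jan 1 Tuesday, common
1934: Jan 1 Monday, common
1933: Jan 1 Sunday, common
1932: Jan 1 Friday, leap
1931: Jan 1 Thursday, common
1930: Jan 1 Wednesday, common
1929: Jan 1 Tuesday, common
1928: Jan 1 Sunday, leap
1927: Jan 1 Saturday, common
1926: Jan 1 Friday, common
1925: Jan 1 Thursday, common
1924: Jan 1 Tuesday, leap
1923: Jan 1 Monday, common
1922: Jan 1 Sunday, common
1921: Jan 1 Saturday, common
1920: Jan 1 Thursday, leap
1919: Jan 1 Wednesday, common
1918: Jan 1 Tuesday, common
1917: Jan 1 Monday, common
1916: Jan 1 Saturday, leap
1915: Jan 1 Friday, common
1914: Jan 1 Thursday, common
1913: Jan 1 Wednesday, common
1912: Jan 1 Monday, leap
1912 matches on both conditions.

1912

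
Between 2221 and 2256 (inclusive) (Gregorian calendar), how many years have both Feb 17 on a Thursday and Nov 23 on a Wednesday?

4

Check each year's weekday for Feb 17 and Nov 23:
  2221: Sat/Fri  2222: Sun/Sat  2223: Mon/Sun  2224: Tue/Tue  2225: Thu/Wed ✓  2226: Fri/Thu  2227: Sat/Fri  2228: Sun/Sun  2229: Tue/Mon  2230: Wed/Tue  2231: Thu/Wed ✓  2232: Fri/Fri  2233: Sun/Sat  2234: Mon/Sun  …(8 more)…  2243: Fri/Thu  2244: Sat/Sat  2245: Mon/Sun  2246: Tue/Mon  2247: Wed/Tue  2248: Thu/Thu  2249: Sat/Fri  2250: Sun/Sat  2251: Mon/Sun  2252: Tue/Tue  2253: Thu/Wed ✓  2254: Fri/Thu  2255: Sat/Fri  2256: Sun/Sun
Both conditions hold in: 2225, 2231, 2242, 2253 — 4.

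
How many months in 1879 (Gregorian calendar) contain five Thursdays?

4

A month of length L has five Thursdays iff its first Thursday is on day ≤ L−28 (so day 1–3 in a 31-day month, 1–2 in a 30-day month, day 1 in a leap February).
Checking each month of 1879: Jan starts Wed (31d) ✓; Feb starts Sat (28d); Mar starts Sat (31d); Apr starts Tue (30d); May starts Thu (31d) ✓; Jun starts Sun (30d); Jul starts Tue (31d) ✓; Aug starts Fri (31d); Sep starts Mon (30d); Oct starts Wed (31d) ✓; Nov starts Sat (30d); Dec starts Mon (31d).
Five-Thursday months: January, May, July, October → 4.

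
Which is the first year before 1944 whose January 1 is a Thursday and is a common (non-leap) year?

1942

Jan 1 advances by 2 weekdays after a leap year and by 1 after a common year.
1944: Jan 1 is Saturday (leap).
1943: Friday
1942: Thursday
1942 begins on a Thursday and is a common year.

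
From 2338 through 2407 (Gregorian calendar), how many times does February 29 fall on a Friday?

Leap years in 2338–2407: 17 of them.
Feb 29 weekday advances by 5 (mod 7) from one leap year to the next four years later (or differs when a century non-leap intervenes).
Leap-day weekdays: 2340:Thu 2344:Tue 2348:Sun 2352:Fri✓ 2356:Wed 2360:Mon 2364:Sat 2368:Thu 2372:Tue 2376:Sun 2380:Fri✓ 2384:Wed 2388:Mon 2392:Sat 2396:Thu 2400:Tue 2404:Sun
Friday: 2352, 2380 → 2.

2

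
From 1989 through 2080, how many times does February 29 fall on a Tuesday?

Leap years in 1989–2080: 23 of them.
Feb 29 weekday advances by 5 (mod 7) from one leap year to the next four years later (or differs when a century non-leap intervenes).
Leap-day weekdays: 1992:Sat 1996:Thu 2000:Tue✓ 2004:Sun 2008:Fri 2012:Wed 2016:Mon 2020:Sat 2024:Thu 2028:Tue✓ 2032:Sun 2036:Fri 2040:Wed 2044:Mon 2048:Sat 2052:Thu 2056:Tue✓ 2060:Sun 2064:Fri 2068:Wed 2072:Mon 2076:Sat 2080:Thu
Tuesday: 2000, 2028, 2056 → 3.

3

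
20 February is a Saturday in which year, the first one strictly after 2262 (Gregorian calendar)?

2264

From one year to the next, a fixed date's weekday advances by 1, or by 2 when a Feb 29 lies between the two dates.
2262: February 20 is Thursday.
2263: Friday (+1)
2264: Saturday (+1)
20 February falls on a Saturday in 2264.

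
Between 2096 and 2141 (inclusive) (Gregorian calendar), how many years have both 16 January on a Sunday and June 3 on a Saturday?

Check each year's weekday for 16 January and June 3:
  2096: Mon/Sun  2097: Wed/Mon  2098: Thu/Tue  2099: Fri/Wed  2100: Sat/Thu  2101: Sun/Fri  2102: Mon/Sat  2103: Tue/Sun  2104: Wed/Tue  2105: Fri/Wed  2106: Sat/Thu  2107: Sun/Fri  2108: Mon/Sun  2109: Wed/Mon  …(18 more)…  2128: Fri/Thu  2129: Sun/Fri  2130: Mon/Sat  2131: Tue/Sun  2132: Wed/Tue  2133: Fri/Wed  2134: Sat/Thu  2135: Sun/Fri  2136: Mon/Sun  2137: Wed/Mon  2138: Thu/Tue  2139: Fri/Wed  2140: Sat/Fri  2141: Mon/Sat
Both conditions hold in: 2124 — 1.

1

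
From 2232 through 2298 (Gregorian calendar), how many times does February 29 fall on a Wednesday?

3

Leap years in 2232–2298: 17 of them.
Feb 29 weekday advances by 5 (mod 7) from one leap year to the next four years later (or differs when a century non-leap intervenes).
Leap-day weekdays: 2232:Wed✓ 2236:Mon 2240:Sat 2244:Thu 2248:Tue 2252:Sun 2256:Fri 2260:Wed✓ 2264:Mon 2268:Sat 2272:Thu 2276:Tue 2280:Sun 2284:Fri 2288:Wed✓ 2292:Mon 2296:Sat
Wednesday: 2232, 2260, 2288 → 3.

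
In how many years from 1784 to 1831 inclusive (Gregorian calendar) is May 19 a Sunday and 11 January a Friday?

Check each year's weekday for May 19 and 11 January:
  1784: Wed/Sun  1785: Thu/Tue  1786: Fri/Wed  1787: Sat/Thu  1788: Mon/Fri  1789: Tue/Sun  1790: Wed/Mon  1791: Thu/Tue  1792: Sat/Wed  1793: Sun/Fri ✓  1794: Mon/Sat  1795: Tue/Sun  1796: Thu/Mon  1797: Fri/Wed  …(20 more)…  1818: Tue/Sun  1819: Wed/Mon  1820: Fri/Tue  1821: Sat/Thu  1822: Sun/Fri ✓  1823: Mon/Sat  1824: Wed/Sun  1825: Thu/Tue  1826: Fri/Wed  1827: Sat/Thu  1828: Mon/Fri  1829: Tue/Sun  1830: Wed/Mon  1831: Thu/Tue
Both conditions hold in: 1793, 1799, 1805, 1811, 1822 — 5.

5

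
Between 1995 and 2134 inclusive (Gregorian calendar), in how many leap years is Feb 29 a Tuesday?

5

Leap years in 1995–2134: 34 of them.
Feb 29 weekday advances by 5 (mod 7) from one leap year to the next four years later (or differs when a century non-leap intervenes).
Leap-day weekdays: 1996:Thu 2000:Tue✓ 2004:Sun 2008:Fri 2012:Wed 2016:Mon 2020:Sat 2024:Thu 2028:Tue✓ 2032:Sun 2036:Fri 2040:Wed 2044:Mon …(8 more)… 2080:Thu 2084:Tue✓ 2088:Sun 2092:Fri 2096:Wed 2104:Fri 2108:Wed 2112:Mon 2116:Sat 2120:Thu 2124:Tue✓ 2128:Sun 2132:Fri
Tuesday: 2000, 2028, 2056, 2084, 2124 → 5.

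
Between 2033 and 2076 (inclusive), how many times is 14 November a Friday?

Track 14 November's weekday year by year (advancing +1, or +2 across a Feb 29):
  2033: Mon  2034: Tue (+1)  2035: Wed (+1)  2036: Fri (+2) ✓  2037: Sat (+1)
  2038: Sun (+1)  2039: Mon (+1)  2040: Wed (+2)  2041: Thu (+1)  2042: Fri (+1) ✓
  2043: Sat (+1)  2044: Mon (+2)  2045: Tue (+1)  2046: Wed (+1)  … (16 more years) …
  2063: Wed (+1)  2064: Fri (+2) ✓  2065: Sat (+1)  2066: Sun (+1)  2067: Mon (+1)
  2068: Wed (+2)  2069: Thu (+1)  2070: Fri (+1) ✓  2071: Sat (+1)  2072: Mon (+2)
  2073: Tue (+1)  2074: Wed (+1)  2075: Thu (+1)  2076: Sat (+2)
Friday years: 2036, 2042, 2053, 2059, 2064, 2070 — 6 in total.

6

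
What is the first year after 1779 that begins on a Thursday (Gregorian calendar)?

Jan 1 advances by 2 weekdays after a leap year and by 1 after a common year.
1779: Jan 1 is Friday.
1780: Saturday (leap)
1781: Monday
1782: Tuesday
1783: Wednesday
1784: Thursday (leap)
1784 begins on a Thursday

1784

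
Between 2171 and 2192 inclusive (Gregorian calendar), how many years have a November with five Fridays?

6

November has 30 days; it has five Fridays when Friday falls among the first (month-length − 28) days — i.e. when November 1 is one of Friday/Thursday.
November 1 by year: 2171:Fri✓ 2172:Sun 2173:Mon 2174:Tue 2175:Wed 2176:Fri✓ 2177:Sat 2178:Sun 2179:Mon 2180:Wed 2181:Thu✓ 2182:Fri✓ 2183:Sat 2184:Mon 2185:Tue 2186:Wed 2187:Thu✓ 2188:Sat 2189:Sun 2190:Mon 2191:Tue 2192:Thu✓
Years with five Fridays: 2171, 2176, 2181, 2182, 2187, 2192 → 6.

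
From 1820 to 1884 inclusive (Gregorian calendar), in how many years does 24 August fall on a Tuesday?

Track 24 August's weekday year by year (advancing +1, or +2 across a Feb 29):
  1820: Thu  1821: Fri (+1)  1822: Sat (+1)  1823: Sun (+1)  1824: Tue (+2) ✓
  1825: Wed (+1)  1826: Thu (+1)  1827: Fri (+1)  1828: Sun (+2)  1829: Mon (+1)
  1830: Tue (+1) ✓  1831: Wed (+1)  1832: Fri (+2)  1833: Sat (+1)  … (37 more years) …
  1871: Thu (+1)  1872: Sat (+2)  1873: Sun (+1)  1874: Mon (+1)  1875: Tue (+1) ✓
  1876: Thu (+2)  1877: Fri (+1)  1878: Sat (+1)  1879: Sun (+1)  1880: Tue (+2) ✓
  1881: Wed (+1)  1882: Thu (+1)  1883: Fri (+1)  1884: Sun (+2)
Tuesday years: 1824, 1830, 1841, 1847, 1852, 1858, 1869, 1875, 1880 — 9 in total.

9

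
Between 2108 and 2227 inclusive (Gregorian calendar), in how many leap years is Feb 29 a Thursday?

4

Leap years in 2108–2227: 29 of them.
Feb 29 weekday advances by 5 (mod 7) from one leap year to the next four years later (or differs when a century non-leap intervenes).
Leap-day weekdays: 2108:Wed 2112:Mon 2116:Sat 2120:Thu✓ 2124:Tue 2128:Sun 2132:Fri 2136:Wed 2140:Mon 2144:Sat 2148:Thu✓ 2152:Tue 2156:Sun …(3 more)… 2172:Sat 2176:Thu✓ 2180:Tue 2184:Sun 2188:Fri 2192:Wed 2196:Mon 2204:Wed 2208:Mon 2212:Sat 2216:Thu✓ 2220:Tue 2224:Sun
Thursday: 2120, 2148, 2176, 2216 → 4.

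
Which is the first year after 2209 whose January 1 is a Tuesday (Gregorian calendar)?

Jan 1 advances by 2 weekdays after a leap year and by 1 after a common year.
2209: Jan 1 is Sunday.
2210: Monday
2211: Tuesday
2211 begins on a Tuesday

2211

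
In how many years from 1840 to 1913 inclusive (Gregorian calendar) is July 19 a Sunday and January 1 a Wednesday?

4

Check each year's weekday for July 19 and January 1:
  1840: Sun/Wed ✓  1841: Mon/Fri  1842: Tue/Sat  1843: Wed/Sun  1844: Fri/Mon  1845: Sat/Wed  1846: Sun/Thu  1847: Mon/Fri  1848: Wed/Sat  1849: Thu/Mon  1850: Fri/Tue  1851: Sat/Wed  1852: Mon/Thu  1853: Tue/Sat  …(46 more)…  1900: Thu/Mon  1901: Fri/Tue  1902: Sat/Wed  1903: Sun/Thu  1904: Tue/Fri  1905: Wed/Sun  1906: Thu/Mon  1907: Fri/Tue  1908: Sun/Wed ✓  1909: Mon/Fri  1910: Tue/Sat  1911: Wed/Sun  1912: Fri/Mon  1913: Sat/Wed
Both conditions hold in: 1840, 1868, 1896, 1908 — 4.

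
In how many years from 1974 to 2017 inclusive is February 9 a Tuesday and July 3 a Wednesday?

Check each year's weekday for February 9 and July 3:
  1974: Sat/Wed  1975: Sun/Thu  1976: Mon/Sat  1977: Wed/Sun  1978: Thu/Mon  1979: Fri/Tue  1980: Sat/Thu  1981: Mon/Fri  1982: Tue/Sat  1983: Wed/Sun  1984: Thu/Tue  1985: Sat/Wed  1986: Sun/Thu  1987: Mon/Fri  …(16 more)…  2004: Mon/Sat  2005: Wed/Sun  2006: Thu/Mon  2007: Fri/Tue  2008: Sat/Thu  2009: Mon/Fri  2010: Tue/Sat  2011: Wed/Sun  2012: Thu/Tue  2013: Sat/Wed  2014: Sun/Thu  2015: Mon/Fri  2016: Tue/Sun  2017: Thu/Mon
Both conditions hold in: no year — 0.

0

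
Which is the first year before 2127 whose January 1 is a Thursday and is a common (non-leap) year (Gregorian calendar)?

2122

Jan 1 advances by 2 weekdays after a leap year and by 1 after a common year.
2127: Jan 1 is Wednesday.
2126: Tuesday
2125: Monday
2124: Saturday (leap)
2123: Friday
2122: Thursday
2122 begins on a Thursday and is a common year.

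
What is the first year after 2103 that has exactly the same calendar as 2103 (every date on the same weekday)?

Two years share a calendar iff Jan 1 falls on the same weekday and both are leap or both are common. 2103: Jan 1 is Monday, common year.
2104: Jan 1 Tuesday, leap
2105: Jan 1 Thursday, common
2106: Jan 1 Friday, common
2107: Jan 1 Saturday, common
2108: Jan 1 Sunday, leap
2109: Jan 1 Tuesday, common
2110: Jan 1 Wednesday, common
2111: Jan 1 Thursday, common
2112: Jan 1 Friday, leap
2113: Jan 1 Sunday, common
2114: Jan 1 Monday, common
2114 matches on both conditions.

2114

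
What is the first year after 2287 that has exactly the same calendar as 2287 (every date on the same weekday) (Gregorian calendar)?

Two years share a calendar iff Jan 1 falls on the same weekday and both are leap or both are common. 2287: Jan 1 is Saturday, common year.
2288: Jan 1 Sunday, leap
2289: Jan 1 Tuesday, common
2290: Jan 1 Wednesday, common
2291: Jan 1 Thursday, common
2292: Jan 1 Friday, leap
2293: Jan 1 Sunday, common
2294: Jan 1 Monday, common
2295: Jan 1 Tuesday, common
2296: Jan 1 Wednesday, leap
2297: Jan 1 Friday, common
2298: Jan 1 Saturday, common
2298 matches on both conditions.

2298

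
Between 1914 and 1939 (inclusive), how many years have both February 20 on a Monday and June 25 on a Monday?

Check each year's weekday for February 20 and June 25:
  1914: Fri/Thu  1915: Sat/Fri  1916: Sun/Sun  1917: Tue/Mon  1918: Wed/Tue  1919: Thu/Wed  1920: Fri/Fri  1921: Sun/Sat  1922: Mon/Sun  1923: Tue/Mon  1924: Wed/Wed  1925: Fri/Thu  1926: Sat/Fri  1927: Sun/Sat  1928: Mon/Mon ✓  1929: Wed/Tue  1930: Thu/Wed  1931: Fri/Thu  1932: Sat/Sat  1933: Mon/Sun  1934: Tue/Mon  1935: Wed/Tue  1936: Thu/Thu  1937: Sat/Fri  1938: Sun/Sat  1939: Mon/Sun
Both conditions hold in: 1928 — 1.

1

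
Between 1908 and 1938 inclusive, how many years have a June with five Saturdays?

June has 30 days; it has five Saturdays when Saturday falls among the first (month-length − 28) days — i.e. when June 1 is one of Saturday/Friday.
June 1 by year: 1908:Mon 1909:Tue 1910:Wed 1911:Thu 1912:Sat✓ 1913:Sun 1914:Mon 1915:Tue 1916:Thu 1917:Fri✓ 1918:Sat✓ 1919:Sun 1920:Tue 1921:Wed 1922:Thu 1923:Fri✓ 1924:Sun 1925:Mon 1926:Tue 1927:Wed 1928:Fri✓ 1929:Sat✓ 1930:Sun 1931:Mon 1932:Wed 1933:Thu 1934:Fri✓ 1935:Sat✓ 1936:Mon 1937:Tue 1938:Wed
Years with five Saturdays: 1912, 1917, 1918, 1923, 1928, 1929, 1934, 1935 → 8.

8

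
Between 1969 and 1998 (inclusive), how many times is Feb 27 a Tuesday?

Track Feb 27's weekday year by year (advancing +1, or +2 across a Feb 29):
  1969: Thu  1970: Fri (+1)  1971: Sat (+1)  1972: Sun (+1)  1973: Tue (+2) ✓
  1974: Wed (+1)  1975: Thu (+1)  1976: Fri (+1)  1977: Sun (+2)  1978: Mon (+1)
  1979: Tue (+1) ✓  1980: Wed (+1)  1981: Fri (+2)  1982: Sat (+1)  1983: Sun (+1)
  1984: Mon (+1)  1985: Wed (+2)  1986: Thu (+1)  1987: Fri (+1)  1988: Sat (+1)
  1989: Mon (+2)  1990: Tue (+1) ✓  1991: Wed (+1)  1992: Thu (+1)  1993: Sat (+2)
  1994: Sun (+1)  1995: Mon (+1)  1996: Tue (+1) ✓  1997: Thu (+2)  1998: Fri (+1)
Tuesday years: 1973, 1979, 1990, 1996 — 4 in total.

4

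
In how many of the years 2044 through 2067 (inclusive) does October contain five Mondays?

11

October has 31 days; it has five Mondays when Monday falls among the first (month-length − 28) days — i.e. when October 1 is one of Monday/Sunday/Saturday.
October 1 by year: 2044:Sat✓ 2045:Sun✓ 2046:Mon✓ 2047:Tue 2048:Thu 2049:Fri 2050:Sat✓ 2051:Sun✓ 2052:Tue 2053:Wed 2054:Thu 2055:Fri 2056:Sun✓ 2057:Mon✓ 2058:Tue 2059:Wed 2060:Fri 2061:Sat✓ 2062:Sun✓ 2063:Mon✓ 2064:Wed 2065:Thu 2066:Fri 2067:Sat✓
Years with five Mondays: 2044, 2045, 2046, 2050, 2051, 2056, 2057, 2061, 2062, 2063, 2067 → 11.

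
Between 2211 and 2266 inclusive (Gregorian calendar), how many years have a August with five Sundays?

August has 31 days; it has five Sundays when Sunday falls among the first (month-length − 28) days — i.e. when August 1 is one of Sunday/Saturday/Friday.
August 1 by year: 2211:Thu 2212:Sat✓ 2213:Sun✓ 2214:Mon 2215:Tue 2216:Thu 2217:Fri✓ 2218:Sat✓ 2219:Sun✓ 2220:Tue 2221:Wed 2222:Thu 2223:Fri✓ 2224:Sun✓ 2225:Mon …(26 more)… 2252:Sun✓ 2253:Mon 2254:Tue 2255:Wed 2256:Fri✓ 2257:Sat✓ 2258:Sun✓ 2259:Mon 2260:Wed 2261:Thu 2262:Fri✓ 2263:Sat✓ 2264:Mon 2265:Tue 2266:Wed
Years with five Sundays: 2212, 2213, 2217, 2218, 2219, 2223, 2224, 2228, 2229, 2230, 2234, 2235, 2240, 2241, 2245, 2246, 2247, 2251, 2252, 2256, 2257, 2258, 2262, 2263 → 24.

24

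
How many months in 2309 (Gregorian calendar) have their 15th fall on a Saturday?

Check the 15th of each month of 2309: Jan 15: Fri, Feb 15: Mon, Mar 15: Mon, Apr 15: Thu, May 15: Sat, Jun 15: Tue, Jul 15: Thu, Aug 15: Sun, Sep 15: Wed, Oct 15: Fri, Nov 15: Mon, Dec 15: Wed.
Saturday occurs in May — 1 month.

1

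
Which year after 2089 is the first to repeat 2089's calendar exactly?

2095

Two years share a calendar iff Jan 1 falls on the same weekday and both are leap or both are common. 2089: Jan 1 is Saturday, common year.
2090: Jan 1 Sunday, common
2091: Jan 1 Monday, common
2092: Jan 1 Tuesday, leap
2093: Jan 1 Thursday, common
2094: Jan 1 Friday, common
2095: Jan 1 Saturday, common
2095 matches on both conditions.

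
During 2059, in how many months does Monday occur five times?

4

A month of length L has five Mondays iff its first Monday is on day ≤ L−28 (so day 1–3 in a 31-day month, 1–2 in a 30-day month, day 1 in a leap February).
Checking each month of 2059: Jan starts Wed (31d); Feb starts Sat (28d); Mar starts Sat (31d) ✓; Apr starts Tue (30d); May starts Thu (31d); Jun starts Sun (30d) ✓; Jul starts Tue (31d); Aug starts Fri (31d); Sep starts Mon (30d) ✓; Oct starts Wed (31d); Nov starts Sat (30d); Dec starts Mon (31d) ✓.
Five-Monday months: March, June, September, December → 4.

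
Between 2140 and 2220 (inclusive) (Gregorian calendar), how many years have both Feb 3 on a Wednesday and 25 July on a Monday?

Check each year's weekday for Feb 3 and 25 July:
  2140: Wed/Mon ✓  2141: Fri/Tue  2142: Sat/Wed  2143: Sun/Thu  2144: Mon/Sat  2145: Wed/Sun  2146: Thu/Mon  2147: Fri/Tue  2148: Sat/Thu  2149: Mon/Fri  2150: Tue/Sat  2151: Wed/Sun  2152: Thu/Tue  2153: Sat/Wed  …(53 more)…  2207: Tue/Sat  2208: Wed/Mon ✓  2209: Fri/Tue  2210: Sat/Wed  2211: Sun/Thu  2212: Mon/Sat  2213: Wed/Sun  2214: Thu/Mon  2215: Fri/Tue  2216: Sat/Thu  2217: Mon/Fri  2218: Tue/Sat  2219: Wed/Sun  2220: Thu/Tue
Both conditions hold in: 2140, 2168, 2196, 2208 — 4.

4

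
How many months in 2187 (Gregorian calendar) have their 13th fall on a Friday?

2

Check the 13th of each month of 2187: Jan 13: Sat, Feb 13: Tue, Mar 13: Tue, Apr 13: Fri, May 13: Sun, Jun 13: Wed, Jul 13: Fri, Aug 13: Mon, Sep 13: Thu, Oct 13: Sat, Nov 13: Tue, Dec 13: Thu.
Friday occurs in April, July — 2 months.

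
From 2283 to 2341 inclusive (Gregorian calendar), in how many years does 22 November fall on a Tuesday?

9

Track 22 November's weekday year by year (advancing +1, or +2 across a Feb 29):
  2283: Thu  2284: Sat (+2)  2285: Sun (+1)  2286: Mon (+1)  2287: Tue (+1) ✓
  2288: Thu (+2)  2289: Fri (+1)  2290: Sat (+1)  2291: Sun (+1)  2292: Tue (+2) ✓
  2293: Wed (+1)  2294: Thu (+1)  2295: Fri (+1)  2296: Sun (+2)  … (31 more years) …
  2328: Thu (+2)  2329: Fri (+1)  2330: Sat (+1)  2331: Sun (+1)  2332: Tue (+2) ✓
  2333: Wed (+1)  2334: Thu (+1)  2335: Fri (+1)  2336: Sun (+2)  2337: Mon (+1)
  2338: Tue (+1) ✓  2339: Wed (+1)  2340: Fri (+2)  2341: Sat (+1)
Tuesday years: 2287, 2292, 2298, 2304, 2310, 2321, 2327, 2332, 2338 — 9 in total.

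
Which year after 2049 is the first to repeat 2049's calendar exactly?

Two years share a calendar iff Jan 1 falls on the same weekday and both are leap or both are common. 2049: Jan 1 is Friday, common year.
2050: Jan 1 Saturday, common
2051: Jan 1 Sunday, common
2052: Jan 1 Monday, leap
2053: Jan 1 Wednesday, common
2054: Jan 1 Thursday, common
2055: Jan 1 Friday, common
2055 matches on both conditions.

2055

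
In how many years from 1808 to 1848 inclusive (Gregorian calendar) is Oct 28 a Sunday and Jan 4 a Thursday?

Check each year's weekday for Oct 28 and Jan 4:
  1808: Fri/Mon  1809: Sat/Wed  1810: Sun/Thu ✓  1811: Mon/Fri  1812: Wed/Sat  1813: Thu/Mon  1814: Fri/Tue  1815: Sat/Wed  1816: Mon/Thu  1817: Tue/Sat  1818: Wed/Sun  1819: Thu/Mon  1820: Sat/Tue  1821: Sun/Thu ✓  …(13 more)…  1835: Wed/Sun  1836: Fri/Mon  1837: Sat/Wed  1838: Sun/Thu ✓  1839: Mon/Fri  1840: Wed/Sat  1841: Thu/Mon  1842: Fri/Tue  1843: Sat/Wed  1844: Mon/Thu  1845: Tue/Sat  1846: Wed/Sun  1847: Thu/Mon  1848: Sat/Tue
Both conditions hold in: 1810, 1821, 1827, 1838 — 4.

4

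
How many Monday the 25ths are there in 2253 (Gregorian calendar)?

2

Check the 25th of each month of 2253: Jan 25: Tue, Feb 25: Fri, Mar 25: Fri, Apr 25: Mon, May 25: Wed, Jun 25: Sat, Jul 25: Mon, Aug 25: Thu, Sep 25: Sun, Oct 25: Tue, Nov 25: Fri, Dec 25: Sun.
Monday occurs in April, July — 2 months.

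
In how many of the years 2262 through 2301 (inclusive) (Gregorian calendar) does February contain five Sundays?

February has 28 days (29 in leap years); it has five Sundays when Sunday falls among the first (month-length − 28) days — i.e. when February 1 is Sunday in a leap year (never in a common year).
February 1 by year: 2262:Sat 2263:Sun 2264:Mon 2265:Wed 2266:Thu 2267:Fri 2268:Sat 2269:Mon 2270:Tue 2271:Wed 2272:Thu 2273:Sat 2274:Sun 2275:Mon 2276:Tue …(10 more)… 2287:Tue 2288:Wed 2289:Fri 2290:Sat 2291:Sun 2292:Mon 2293:Wed 2294:Thu 2295:Fri 2296:Sat 2297:Mon 2298:Tue 2299:Wed 2300:Thu 2301:Fri
Years with five Sundays: 2280 → 1.

1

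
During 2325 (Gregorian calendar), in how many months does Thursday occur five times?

5

A month of length L has five Thursdays iff its first Thursday is on day ≤ L−28 (so day 1–3 in a 31-day month, 1–2 in a 30-day month, day 1 in a leap February).
Checking each month of 2325: Jan starts Thu (31d) ✓; Feb starts Sun (28d); Mar starts Sun (31d); Apr starts Wed (30d) ✓; May starts Fri (31d); Jun starts Mon (30d); Jul starts Wed (31d) ✓; Aug starts Sat (31d); Sep starts Tue (30d); Oct starts Thu (31d) ✓; Nov starts Sun (30d); Dec starts Tue (31d) ✓.
Five-Thursday months: January, April, July, October, December → 5.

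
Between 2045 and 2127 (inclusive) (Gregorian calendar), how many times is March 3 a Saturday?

12

Track March 3's weekday year by year (advancing +1, or +2 across a Feb 29):
  2045: Fri  2046: Sat (+1) ✓  2047: Sun (+1)  2048: Tue (+2)  2049: Wed (+1)
  2050: Thu (+1)  2051: Fri (+1)  2052: Sun (+2)  2053: Mon (+1)  2054: Tue (+1)
  2055: Wed (+1)  2056: Fri (+2)  2057: Sat (+1) ✓  2058: Sun (+1)  … (55 more years) …
  2114: Sat (+1) ✓  2115: Sun (+1)  2116: Tue (+2)  2117: Wed (+1)  2118: Thu (+1)
  2119: Fri (+1)  2120: Sun (+2)  2121: Mon (+1)  2122: Tue (+1)  2123: Wed (+1)
  2124: Fri (+2)  2125: Sat (+1) ✓  2126: Sun (+1)  2127: Mon (+1)
Saturday years: 2046, 2057, 2063, 2068, 2074, 2085, 2091, 2096, 2103, 2108, 2114, 2125 — 12 in total.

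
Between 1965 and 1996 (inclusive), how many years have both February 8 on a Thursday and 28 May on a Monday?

3

Check each year's weekday for February 8 and 28 May:
  1965: Mon/Fri  1966: Tue/Sat  1967: Wed/Sun  1968: Thu/Tue  1969: Sat/Wed  1970: Sun/Thu  1971: Mon/Fri  1972: Tue/Sun  1973: Thu/Mon ✓  1974: Fri/Tue  1975: Sat/Wed  1976: Sun/Fri  1977: Tue/Sat  1978: Wed/Sun  …(4 more)…  1983: Tue/Sat  1984: Wed/Mon  1985: Fri/Tue  1986: Sat/Wed  1987: Sun/Thu  1988: Mon/Sat  1989: Wed/Sun  1990: Thu/Mon ✓  1991: Fri/Tue  1992: Sat/Thu  1993: Mon/Fri  1994: Tue/Sat  1995: Wed/Sun  1996: Thu/Tue
Both conditions hold in: 1973, 1979, 1990 — 3.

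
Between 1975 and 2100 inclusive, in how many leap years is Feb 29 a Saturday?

4

Leap years in 1975–2100: 31 of them.
Feb 29 weekday advances by 5 (mod 7) from one leap year to the next four years later (or differs when a century non-leap intervenes).
Leap-day weekdays: 1976:Sun 1980:Fri 1984:Wed 1988:Mon 1992:Sat✓ 1996:Thu 2000:Tue 2004:Sun 2008:Fri 2012:Wed 2016:Mon 2020:Sat✓ 2024:Thu …(5 more)… 2048:Sat✓ 2052:Thu 2056:Tue 2060:Sun 2064:Fri 2068:Wed 2072:Mon 2076:Sat✓ 2080:Thu 2084:Tue 2088:Sun 2092:Fri 2096:Wed
Saturday: 1992, 2020, 2048, 2076 → 4.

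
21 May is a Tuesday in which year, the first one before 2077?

2075

From one year to the next, a fixed date's weekday advances by 1, or by 2 when a Feb 29 lies between the two dates.
2077: May 21 is Friday.
2076: Thursday (−1)
2075: Tuesday (−2)
21 May falls on a Tuesday in 2075.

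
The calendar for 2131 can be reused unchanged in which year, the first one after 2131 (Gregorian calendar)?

2142

Two years share a calendar iff Jan 1 falls on the same weekday and both are leap or both are common. 2131: Jan 1 is Monday, common year.
2132: Jan 1 Tuesday, leap
2133: Jan 1 Thursday, common
2134: Jan 1 Friday, common
2135: Jan 1 Saturday, common
2136: Jan 1 Sunday, leap
2137: Jan 1 Tuesday, common
2138: Jan 1 Wednesday, common
2139: Jan 1 Thursday, common
2140: Jan 1 Friday, leap
2141: Jan 1 Sunday, common
2142: Jan 1 Monday, common
2142 matches on both conditions.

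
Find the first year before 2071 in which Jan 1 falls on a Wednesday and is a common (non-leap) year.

Jan 1 advances by 2 weekdays after a leap year and by 1 after a common year.
2071: Jan 1 is Thursday.
2070: Wednesday
2070 begins on a Wednesday and is a common year.

2070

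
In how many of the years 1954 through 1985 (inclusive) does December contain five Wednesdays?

13

December has 31 days; it has five Wednesdays when Wednesday falls among the first (month-length − 28) days — i.e. when December 1 is one of Wednesday/Tuesday/Monday.
December 1 by year: 1954:Wed✓ 1955:Thu 1956:Sat 1957:Sun 1958:Mon✓ 1959:Tue✓ 1960:Thu 1961:Fri 1962:Sat 1963:Sun 1964:Tue✓ 1965:Wed✓ 1966:Thu 1967:Fri 1968:Sun 1969:Mon✓ 1970:Tue✓ 1971:Wed✓ 1972:Fri 1973:Sat 1974:Sun 1975:Mon✓ 1976:Wed✓ 1977:Thu 1978:Fri 1979:Sat 1980:Mon✓ 1981:Tue✓ 1982:Wed✓ 1983:Thu 1984:Sat 1985:Sun
Years with five Wednesdays: 1954, 1958, 1959, 1964, 1965, 1969, 1970, 1971, 1975, 1976, 1980, 1981, 1982 → 13.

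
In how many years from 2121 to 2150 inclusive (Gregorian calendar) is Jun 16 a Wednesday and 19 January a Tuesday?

Check each year's weekday for Jun 16 and 19 January:
  2121: Mon/Sun  2122: Tue/Mon  2123: Wed/Tue ✓  2124: Fri/Wed  2125: Sat/Fri  2126: Sun/Sat  2127: Mon/Sun  2128: Wed/Mon  2129: Thu/Wed  2130: Fri/Thu  2131: Sat/Fri  2132: Mon/Sat  2133: Tue/Mon  2134: Wed/Tue ✓  2135: Thu/Wed  2136: Sat/Thu  2137: Sun/Sat  2138: Mon/Sun  2139: Tue/Mon  2140: Thu/Tue  2141: Fri/Thu  2142: Sat/Fri  2143: Sun/Sat  2144: Tue/Sun  2145: Wed/Tue ✓  2146: Thu/Wed  2147: Fri/Thu  2148: Sun/Fri  2149: Mon/Sun  2150: Tue/Mon
Both conditions hold in: 2123, 2134, 2145 — 3.

3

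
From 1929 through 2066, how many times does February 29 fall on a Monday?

5

Leap years in 1929–2066: 34 of them.
Feb 29 weekday advances by 5 (mod 7) from one leap year to the next four years later (or differs when a century non-leap intervenes).
Leap-day weekdays: 1932:Mon✓ 1936:Sat 1940:Thu 1944:Tue 1948:Sun 1952:Fri 1956:Wed 1960:Mon✓ 1964:Sat 1968:Thu 1972:Tue 1976:Sun 1980:Fri …(8 more)… 2016:Mon✓ 2020:Sat 2024:Thu 2028:Tue 2032:Sun 2036:Fri 2040:Wed 2044:Mon✓ 2048:Sat 2052:Thu 2056:Tue 2060:Sun 2064:Fri
Monday: 1932, 1960, 1988, 2016, 2044 → 5.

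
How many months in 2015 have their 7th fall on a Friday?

1

Check the 7th of each month of 2015: Jan 7: Wed, Feb 7: Sat, Mar 7: Sat, Apr 7: Tue, May 7: Thu, Jun 7: Sun, Jul 7: Tue, Aug 7: Fri, Sep 7: Mon, Oct 7: Wed, Nov 7: Sat, Dec 7: Mon.
Friday occurs in August — 1 month.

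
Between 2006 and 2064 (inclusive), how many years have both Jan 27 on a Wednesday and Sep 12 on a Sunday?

6

Check each year's weekday for Jan 27 and Sep 12:
  2006: Fri/Tue  2007: Sat/Wed  2008: Sun/Fri  2009: Tue/Sat  2010: Wed/Sun ✓  2011: Thu/Mon  2012: Fri/Wed  2013: Sun/Thu  2014: Mon/Fri  2015: Tue/Sat  2016: Wed/Mon  2017: Fri/Tue  2018: Sat/Wed  2019: Sun/Thu  …(31 more)…  2051: Fri/Tue  2052: Sat/Thu  2053: Mon/Fri  2054: Tue/Sat  2055: Wed/Sun ✓  2056: Thu/Tue  2057: Sat/Wed  2058: Sun/Thu  2059: Mon/Fri  2060: Tue/Sun  2061: Thu/Mon  2062: Fri/Tue  2063: Sat/Wed  2064: Sun/Fri
Both conditions hold in: 2010, 2021, 2027, 2038, 2049, 2055 — 6.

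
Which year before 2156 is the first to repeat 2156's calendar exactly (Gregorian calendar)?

Two years share a calendar iff Jan 1 falls on the same weekday and both are leap or both are common. 2156: Jan 1 is Thursday, leap year.
2155: Jan 1 Wednesday, common
2154: Jan 1 Tuesday, common
2153: Jan 1 Monday, common
2152: Jan 1 Saturday, leap
2151: Jan 1 Friday, common
2150: Jan 1 Thursday, common
2149: Jan 1 Wednesday, common
2148: Jan 1 Monday, leap
2147: Jan 1 Sunday, common
2146: Jan 1 Saturday, common
2145: Jan 1 Friday, common
2144: Jan 1 Wednesday, leap
2143: Jan 1 Tuesday, common
2142: Jan 1 Monday, common
2141: Jan 1 Sunday, common
2140: Jan 1 Friday, leap
2139: Jan 1 Thursday, common
2138: Jan 1 Wednesday, common
2137: Jan 1 Tuesday, common
2136: Jan 1 Sunday, leap
2135: Jan 1 Saturday, common
2134: Jan 1 Friday, common
2133: Jan 1 Thursday, common
2132: Jan 1 Tuesday, leap
2131: Jan 1 Monday, common
2130: Jan 1 Sunday, common
2129: Jan 1 Saturday, common
2128: Jan 1 Thursday, leap
2128 matches on both conditions.

2128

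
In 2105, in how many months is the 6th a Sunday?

Check the 6th of each month of 2105: Jan 6: Tue, Feb 6: Fri, Mar 6: Fri, Apr 6: Mon, May 6: Wed, Jun 6: Sat, Jul 6: Mon, Aug 6: Thu, Sep 6: Sun, Oct 6: Tue, Nov 6: Fri, Dec 6: Sun.
Sunday occurs in September, December — 2 months.

2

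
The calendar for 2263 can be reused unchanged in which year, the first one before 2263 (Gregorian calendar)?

Two years share a calendar iff Jan 1 falls on the same weekday and both are leap or both are common. 2263: Jan 1 is Thursday, common year.
2262: Jan 1 Wednesday, common
2261: Jan 1 Tuesday, common
2260: Jan 1 Sunday, leap
2259: Jan 1 Saturday, common
2258: Jan 1 Friday, common
2257: Jan 1 Thursday, common
2257 matches on both conditions.

2257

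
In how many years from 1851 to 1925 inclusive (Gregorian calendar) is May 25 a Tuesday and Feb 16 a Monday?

3

Check each year's weekday for May 25 and Feb 16:
  1851: Sun/Sun  1852: Tue/Mon ✓  1853: Wed/Wed  1854: Thu/Thu  1855: Fri/Fri  1856: Sun/Sat  1857: Mon/Mon  1858: Tue/Tue  1859: Wed/Wed  1860: Fri/Thu  1861: Sat/Sat  1862: Sun/Sun  1863: Mon/Mon  1864: Wed/Tue  …(47 more)…  1912: Sat/Fri  1913: Sun/Sun  1914: Mon/Mon  1915: Tue/Tue  1916: Thu/Wed  1917: Fri/Fri  1918: Sat/Sat  1919: Sun/Sun  1920: Tue/Mon ✓  1921: Wed/Wed  1922: Thu/Thu  1923: Fri/Fri  1924: Sun/Sat  1925: Mon/Mon
Both conditions hold in: 1852, 1880, 1920 — 3.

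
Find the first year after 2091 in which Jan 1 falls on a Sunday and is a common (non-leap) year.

2102

Jan 1 advances by 2 weekdays after a leap year and by 1 after a common year.
2091: Jan 1 is Monday.
2092: Tuesday (leap)
2093: Thursday
2094: Friday
2095: Saturday
2096: Sunday (leap)
2097: Tuesday
2098: Wednesday
2099: Thursday
2100: Friday
2101: Saturday
2102: Sunday
2102 begins on a Sunday and is a common year.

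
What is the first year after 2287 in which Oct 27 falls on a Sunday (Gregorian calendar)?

From one year to the next, a fixed date's weekday advances by 1, or by 2 when a Feb 29 lies between the two dates.
2287: October 27 is Thursday.
2288: Saturday (+2)
2289: Sunday (+1)
Oct 27 falls on a Sunday in 2289.

2289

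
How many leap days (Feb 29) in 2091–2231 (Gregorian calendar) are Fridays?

Leap years in 2091–2231: 33 of them.
Feb 29 weekday advances by 5 (mod 7) from one leap year to the next four years later (or differs when a century non-leap intervenes).
Leap-day weekdays: 2092:Fri✓ 2096:Wed 2104:Fri✓ 2108:Wed 2112:Mon 2116:Sat 2120:Thu 2124:Tue 2128:Sun 2132:Fri✓ 2136:Wed 2140:Mon 2144:Sat …(7 more)… 2176:Thu 2180:Tue 2184:Sun 2188:Fri✓ 2192:Wed 2196:Mon 2204:Wed 2208:Mon 2212:Sat 2216:Thu 2220:Tue 2224:Sun 2228:Fri✓
Friday: 2092, 2104, 2132, 2160, 2188, 2228 → 6.

6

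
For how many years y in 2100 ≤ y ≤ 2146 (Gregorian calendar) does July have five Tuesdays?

19

July has 31 days; it has five Tuesdays when Tuesday falls among the first (month-length − 28) days — i.e. when July 1 is one of Tuesday/Monday/Sunday.
July 1 by year: 2100:Thu 2101:Fri 2102:Sat 2103:Sun✓ 2104:Tue✓ 2105:Wed 2106:Thu 2107:Fri 2108:Sun✓ 2109:Mon✓ 2110:Tue✓ 2111:Wed 2112:Fri 2113:Sat 2114:Sun✓ …(17 more)… 2132:Tue✓ 2133:Wed 2134:Thu 2135:Fri 2136:Sun✓ 2137:Mon✓ 2138:Tue✓ 2139:Wed 2140:Fri 2141:Sat 2142:Sun✓ 2143:Mon✓ 2144:Wed 2145:Thu 2146:Fri
Years with five Tuesdays: 2103, 2104, 2108, 2109, 2110, 2114, 2115, 2120, 2121, 2125, 2126, 2127, 2131, 2132, 2136, 2137, 2138, 2142, 2143 → 19.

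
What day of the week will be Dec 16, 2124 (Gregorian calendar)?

January 1, 2124 is a Saturday.
December 16 is day 351 of the year, i.e. 350 days after Jan 1.
350 mod 7 = 0, so advance 0 weekdays from Saturday: Saturday.

Saturday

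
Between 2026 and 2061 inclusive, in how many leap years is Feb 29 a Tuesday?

Leap years in 2026–2061: 9 of them.
Feb 29 weekday advances by 5 (mod 7) from one leap year to the next four years later (or differs when a century non-leap intervenes).
Leap-day weekdays: 2028:Tue✓ 2032:Sun 2036:Fri 2040:Wed 2044:Mon 2048:Sat 2052:Thu 2056:Tue✓ 2060:Sun
Tuesday: 2028, 2056 → 2.

2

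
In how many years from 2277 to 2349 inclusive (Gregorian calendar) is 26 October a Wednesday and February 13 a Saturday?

Check each year's weekday for 26 October and February 13:
  2277: Fri/Tue  2278: Sat/Wed  2279: Sun/Thu  2280: Tue/Fri  2281: Wed/Sun  2282: Thu/Mon  2283: Fri/Tue  2284: Sun/Wed  2285: Mon/Fri  2286: Tue/Sat  2287: Wed/Sun  2288: Fri/Mon  2289: Sat/Wed  2290: Sun/Thu  …(45 more)…  2336: Mon/Thu  2337: Tue/Sat  2338: Wed/Sun  2339: Thu/Mon  2340: Sat/Tue  2341: Sun/Thu  2342: Mon/Fri  2343: Tue/Sat  2344: Thu/Sun  2345: Fri/Tue  2346: Sat/Wed  2347: Sun/Thu  2348: Tue/Fri  2349: Wed/Sun
Both conditions hold in: 2292, 2304, 2332 — 3.

3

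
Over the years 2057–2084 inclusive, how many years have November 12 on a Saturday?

4

Track November 12's weekday year by year (advancing +1, or +2 across a Feb 29):
  2057: Mon  2058: Tue (+1)  2059: Wed (+1)  2060: Fri (+2)  2061: Sat (+1) ✓
  2062: Sun (+1)  2063: Mon (+1)  2064: Wed (+2)  2065: Thu (+1)  2066: Fri (+1)
  2067: Sat (+1) ✓  2068: Mon (+2)  2069: Tue (+1)  2070: Wed (+1)  2071: Thu (+1)
  2072: Sat (+2) ✓  2073: Sun (+1)  2074: Mon (+1)  2075: Tue (+1)  2076: Thu (+2)
  2077: Fri (+1)  2078: Sat (+1) ✓  2079: Sun (+1)  2080: Tue (+2)  2081: Wed (+1)
  2082: Thu (+1)  2083: Fri (+1)  2084: Sun (+2)
Saturday years: 2061, 2067, 2072, 2078 — 4 in total.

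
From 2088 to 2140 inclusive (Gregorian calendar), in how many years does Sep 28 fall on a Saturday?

6

Track Sep 28's weekday year by year (advancing +1, or +2 across a Feb 29):
  2088: Tue  2089: Wed (+1)  2090: Thu (+1)  2091: Fri (+1)  2092: Sun (+2)
  2093: Mon (+1)  2094: Tue (+1)  2095: Wed (+1)  2096: Fri (+2)  2097: Sat (+1) ✓
  2098: Sun (+1)  2099: Mon (+1)  2100: Tue (+1)  2101: Wed (+1)  … (25 more years) …
  2127: Sun (+1)  2128: Tue (+2)  2129: Wed (+1)  2130: Thu (+1)  2131: Fri (+1)
  2132: Sun (+2)  2133: Mon (+1)  2134: Tue (+1)  2135: Wed (+1)  2136: Fri (+2)
  2137: Sat (+1) ✓  2138: Sun (+1)  2139: Mon (+1)  2140: Wed (+2)
Saturday years: 2097, 2109, 2115, 2120, 2126, 2137 — 6 in total.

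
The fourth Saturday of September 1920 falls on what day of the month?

25

September 1, 1920 is a Wednesday, so the first Saturday is the 4th.
The fourth Saturday is 4 + 21 = 25.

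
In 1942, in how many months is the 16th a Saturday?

Check the 16th of each month of 1942: Jan 16: Fri, Feb 16: Mon, Mar 16: Mon, Apr 16: Thu, May 16: Sat, Jun 16: Tue, Jul 16: Thu, Aug 16: Sun, Sep 16: Wed, Oct 16: Fri, Nov 16: Mon, Dec 16: Wed.
Saturday occurs in May — 1 month.

1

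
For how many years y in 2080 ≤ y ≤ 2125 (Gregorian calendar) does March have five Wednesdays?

March has 31 days; it has five Wednesdays when Wednesday falls among the first (month-length − 28) days — i.e. when March 1 is one of Wednesday/Tuesday/Monday.
March 1 by year: 2080:Fri 2081:Sat 2082:Sun 2083:Mon✓ 2084:Wed✓ 2085:Thu 2086:Fri 2087:Sat 2088:Mon✓ 2089:Tue✓ 2090:Wed✓ 2091:Thu 2092:Sat 2093:Sun 2094:Mon✓ …(16 more)… 2111:Sun 2112:Tue✓ 2113:Wed✓ 2114:Thu 2115:Fri 2116:Sun 2117:Mon✓ 2118:Tue✓ 2119:Wed✓ 2120:Fri 2121:Sat 2122:Sun 2123:Mon✓ 2124:Wed✓ 2125:Thu
Years with five Wednesdays: 2083, 2084, 2088, 2089, 2090, 2094, 2095, 2100, 2101, 2102, 2106, 2107, 2112, 2113, 2117, 2118, 2119, 2123, 2124 → 19.

19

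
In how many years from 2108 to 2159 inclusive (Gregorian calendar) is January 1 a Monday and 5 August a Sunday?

6

Check each year's weekday for January 1 and 5 August:
  2108: Sun/Sun  2109: Tue/Mon  2110: Wed/Tue  2111: Thu/Wed  2112: Fri/Fri  2113: Sun/Sat  2114: Mon/Sun ✓  2115: Tue/Mon  2116: Wed/Wed  2117: Fri/Thu  2118: Sat/Fri  2119: Sun/Sat  2120: Mon/Mon  2121: Wed/Tue  …(24 more)…  2146: Sat/Fri  2147: Sun/Sat  2148: Mon/Mon  2149: Wed/Tue  2150: Thu/Wed  2151: Fri/Thu  2152: Sat/Sat  2153: Mon/Sun ✓  2154: Tue/Mon  2155: Wed/Tue  2156: Thu/Thu  2157: Sat/Fri  2158: Sun/Sat  2159: Mon/Sun ✓
Both conditions hold in: 2114, 2125, 2131, 2142, 2153, 2159 — 6.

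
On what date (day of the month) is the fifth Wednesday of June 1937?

June 1, 1937 is a Tuesday, so the first Wednesday is the 2nd.
The fifth Wednesday is 2 + 28 = 30.

30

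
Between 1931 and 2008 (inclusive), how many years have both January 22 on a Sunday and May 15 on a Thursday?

Check each year's weekday for January 22 and May 15:
  1931: Thu/Fri  1932: Fri/Sun  1933: Sun/Mon  1934: Mon/Tue  1935: Tue/Wed  1936: Wed/Fri  1937: Fri/Sat  1938: Sat/Sun  1939: Sun/Mon  1940: Mon/Wed  1941: Wed/Thu  1942: Thu/Fri  1943: Fri/Sat  1944: Sat/Mon  …(50 more)…  1995: Sun/Mon  1996: Mon/Wed  1997: Wed/Thu  1998: Thu/Fri  1999: Fri/Sat  2000: Sat/Mon  2001: Mon/Tue  2002: Tue/Wed  2003: Wed/Thu  2004: Thu/Sat  2005: Sat/Sun  2006: Sun/Mon  2007: Mon/Tue  2008: Tue/Thu
Both conditions hold in: no year — 0.

0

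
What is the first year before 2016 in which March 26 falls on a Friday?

From one year to the next, a fixed date's weekday advances by 1, or by 2 when a Feb 29 lies between the two dates.
2016: March 26 is Saturday.
2015: Thursday (−2)
2014: Wednesday (−1)
2013: Tuesday (−1)
2012: Monday (−1)
2011: Saturday (−2)
2010: Friday (−1)
March 26 falls on a Friday in 2010.

2010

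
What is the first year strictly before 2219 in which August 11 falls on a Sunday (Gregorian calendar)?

From one year to the next, a fixed date's weekday advances by 1, or by 2 when a Feb 29 lies between the two dates.
2219: August 11 is Wednesday.
2218: Tuesday (−1)
2217: Monday (−1)
2216: Sunday (−1)
August 11 falls on a Sunday in 2216.

2216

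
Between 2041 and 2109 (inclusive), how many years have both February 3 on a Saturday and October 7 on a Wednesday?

Check each year's weekday for February 3 and October 7:
  2041: Sun/Mon  2042: Mon/Tue  2043: Tue/Wed  2044: Wed/Fri  2045: Fri/Sat  2046: Sat/Sun  2047: Sun/Mon  2048: Mon/Wed  2049: Wed/Thu  2050: Thu/Fri  2051: Fri/Sat  2052: Sat/Mon  2053: Mon/Tue  2054: Tue/Wed  …(41 more)…  2096: Fri/Sun  2097: Sun/Mon  2098: Mon/Tue  2099: Tue/Wed  2100: Wed/Thu  2101: Thu/Fri  2102: Fri/Sat  2103: Sat/Sun  2104: Sun/Tue  2105: Tue/Wed  2106: Wed/Thu  2107: Thu/Fri  2108: Fri/Sun  2109: Sun/Mon
Both conditions hold in: no year — 0.

0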